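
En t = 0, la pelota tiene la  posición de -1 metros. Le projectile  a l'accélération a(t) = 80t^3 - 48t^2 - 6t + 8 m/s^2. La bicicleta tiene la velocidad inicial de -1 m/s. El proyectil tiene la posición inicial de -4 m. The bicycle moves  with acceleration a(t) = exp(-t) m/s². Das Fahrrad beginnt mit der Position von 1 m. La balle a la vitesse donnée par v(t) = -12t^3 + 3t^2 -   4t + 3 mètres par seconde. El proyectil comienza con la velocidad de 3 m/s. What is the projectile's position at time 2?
To find the answer, we compute 2 integrals of a(t) = 80·t^3 - 48·t^2 - 6·t + 8. Integrating acceleration and using the initial condition v(0) = 3, we get v(t) = 20·t^4 - 16·t^3 - 3·t^2 + 8·t + 3. The integral of velocity is position. Using x(0) = -4, we get x(t) = 4·t^5 - 4·t^4 - t^3 + 4·t^2 + 3·t - 4. Using x(t) = 4·t^5 - 4·t^4 - t^3 + 4·t^2 + 3·t - 4 and substituting t = 2, we find x = 74.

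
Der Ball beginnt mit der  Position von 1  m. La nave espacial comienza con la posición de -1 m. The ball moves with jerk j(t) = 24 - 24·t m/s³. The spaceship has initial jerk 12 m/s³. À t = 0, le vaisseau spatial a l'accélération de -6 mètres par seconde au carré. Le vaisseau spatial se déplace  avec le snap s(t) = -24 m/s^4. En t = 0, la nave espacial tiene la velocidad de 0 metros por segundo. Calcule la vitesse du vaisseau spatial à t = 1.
Nous devons intégrer notre équation du snap s(t) = -24 3 fois. En prenant ∫s(t)dt et en appliquant j(0) = 12, nous trouvons j(t) = 12 - 24·t. La primitive du jerk, avec a(0) = -6, donne l'accélération: a(t) = -12·t^2 + 12·t - 6. En prenant ∫a(t)dt et en appliquant v(0) = 0, nous trouvons v(t) = 2·t·(-2·t^2 + 3·t - 3). Nous avons la vitesse v(t) = 2·t·(-2·t^2 + 3·t - 3). En substituant t = 1: v(1) = -4.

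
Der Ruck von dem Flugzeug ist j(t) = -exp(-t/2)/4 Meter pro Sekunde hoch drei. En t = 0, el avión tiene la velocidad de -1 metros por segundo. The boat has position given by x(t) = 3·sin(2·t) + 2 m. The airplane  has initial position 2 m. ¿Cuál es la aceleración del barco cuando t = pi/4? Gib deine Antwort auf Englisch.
We must differentiate our position equation x(t) = 3·sin(2·t) + 2 2 times. Differentiating position, we get velocity: v(t) = 6·cos(2·t). Taking d/dt of v(t), we find a(t) = -12·sin(2·t). From the given acceleration equation a(t) = -12·sin(2·t), we substitute t = pi/4 to get a = -12.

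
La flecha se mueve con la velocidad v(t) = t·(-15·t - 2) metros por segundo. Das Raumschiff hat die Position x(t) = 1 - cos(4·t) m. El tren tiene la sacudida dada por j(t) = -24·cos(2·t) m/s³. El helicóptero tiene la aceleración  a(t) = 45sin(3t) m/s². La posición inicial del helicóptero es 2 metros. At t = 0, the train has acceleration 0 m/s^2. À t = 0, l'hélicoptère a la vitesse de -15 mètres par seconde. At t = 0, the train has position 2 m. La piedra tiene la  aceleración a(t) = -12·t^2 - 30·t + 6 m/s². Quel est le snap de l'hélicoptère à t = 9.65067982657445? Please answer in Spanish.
Debemos derivar nuestra ecuación de la aceleración a(t) = 45·sin(3·t) 2 veces. Tomando d/dt de a(t), encontramos j(t) = 135·cos(3·t). La derivada de la sacudida da el snap: s(t) = -405·sin(3·t). Usando s(t) = -405·sin(3·t) y sustituyendo t = 9.65067982657445, encontramos s = 253.937958790863.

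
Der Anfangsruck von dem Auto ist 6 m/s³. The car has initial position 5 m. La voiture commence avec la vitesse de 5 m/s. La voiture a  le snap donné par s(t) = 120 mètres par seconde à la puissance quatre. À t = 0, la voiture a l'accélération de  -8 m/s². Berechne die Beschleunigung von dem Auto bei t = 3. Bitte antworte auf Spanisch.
Partiendo del snap s(t) = 120, tomamos 2 integrales. La antiderivada del snap, con j(0) = 6, da la sacudida: j(t) = 120·t + 6. Integrando la sacudida y usando la condición inicial a(0) = -8, obtenemos a(t) = 60·t^2 + 6·t - 8. De la ecuación de la aceleración a(t) = 60·t^2 + 6·t - 8, sustituimos t = 3 para obtener a = 550.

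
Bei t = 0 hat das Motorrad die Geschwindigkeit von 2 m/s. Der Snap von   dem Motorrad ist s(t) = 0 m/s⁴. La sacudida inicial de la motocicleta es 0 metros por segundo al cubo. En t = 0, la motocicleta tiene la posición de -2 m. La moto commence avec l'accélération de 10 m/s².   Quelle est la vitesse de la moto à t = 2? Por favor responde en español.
Necesitamos integrar nuestra ecuación del snap s(t) = 0 3 veces. La antiderivada del snap, con j(0) = 0, da la sacudida: j(t) = 0. La antiderivada de la sacudida, con a(0) = 10, da la aceleración: a(t) = 10. Tomando ∫a(t)dt y aplicando v(0) = 2, encontramos v(t) = 10·t + 2. Usando v(t) = 10·t + 2 y sustituyendo t = 2, encontramos v = 22.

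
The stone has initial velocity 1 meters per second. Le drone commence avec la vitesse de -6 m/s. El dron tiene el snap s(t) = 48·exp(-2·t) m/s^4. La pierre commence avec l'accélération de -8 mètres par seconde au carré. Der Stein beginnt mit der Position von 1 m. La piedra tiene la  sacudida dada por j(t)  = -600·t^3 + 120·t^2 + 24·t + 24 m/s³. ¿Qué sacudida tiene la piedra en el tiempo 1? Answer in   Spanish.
Usando j(t) = -600·t^3 + 120·t^2 + 24·t + 24 y sustituyendo t = 1, encontramos j = -432.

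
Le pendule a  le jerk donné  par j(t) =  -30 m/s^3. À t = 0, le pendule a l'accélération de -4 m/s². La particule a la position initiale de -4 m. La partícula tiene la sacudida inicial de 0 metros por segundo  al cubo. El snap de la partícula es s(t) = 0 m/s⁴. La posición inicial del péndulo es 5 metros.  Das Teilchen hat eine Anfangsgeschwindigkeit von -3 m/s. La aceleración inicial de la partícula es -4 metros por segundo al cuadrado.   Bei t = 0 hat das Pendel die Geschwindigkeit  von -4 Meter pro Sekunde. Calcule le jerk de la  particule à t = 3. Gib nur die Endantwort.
À t = 3, j = 0.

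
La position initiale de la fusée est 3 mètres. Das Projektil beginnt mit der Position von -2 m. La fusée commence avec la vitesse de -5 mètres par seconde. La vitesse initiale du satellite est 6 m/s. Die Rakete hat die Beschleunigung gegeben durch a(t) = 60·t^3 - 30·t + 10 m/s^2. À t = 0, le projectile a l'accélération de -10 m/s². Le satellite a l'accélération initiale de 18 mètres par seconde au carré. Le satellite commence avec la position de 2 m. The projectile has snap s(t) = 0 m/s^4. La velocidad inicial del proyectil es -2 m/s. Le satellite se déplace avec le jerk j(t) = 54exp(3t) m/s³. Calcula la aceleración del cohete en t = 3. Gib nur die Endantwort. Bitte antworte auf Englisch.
a(3) = 1540.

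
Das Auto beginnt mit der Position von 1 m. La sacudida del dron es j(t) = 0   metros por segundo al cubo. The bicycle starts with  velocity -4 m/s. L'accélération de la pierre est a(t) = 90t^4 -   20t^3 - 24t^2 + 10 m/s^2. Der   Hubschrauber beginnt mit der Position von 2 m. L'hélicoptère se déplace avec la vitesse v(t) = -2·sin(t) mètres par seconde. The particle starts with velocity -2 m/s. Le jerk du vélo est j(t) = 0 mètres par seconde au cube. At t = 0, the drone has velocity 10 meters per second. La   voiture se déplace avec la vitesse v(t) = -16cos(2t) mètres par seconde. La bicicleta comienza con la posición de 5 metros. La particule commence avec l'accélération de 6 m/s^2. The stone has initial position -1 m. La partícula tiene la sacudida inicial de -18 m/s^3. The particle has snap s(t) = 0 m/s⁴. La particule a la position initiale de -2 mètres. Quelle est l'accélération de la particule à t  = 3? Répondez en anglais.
We need to integrate our snap equation s(t) = 0 2 times. Taking ∫s(t)dt and applying j(0) = -18, we find j(t) = -18. Integrating jerk and using the initial condition a(0) = 6, we get a(t) = 6 - 18·t. Using a(t) = 6 - 18·t and substituting t = 3, we find a = -48.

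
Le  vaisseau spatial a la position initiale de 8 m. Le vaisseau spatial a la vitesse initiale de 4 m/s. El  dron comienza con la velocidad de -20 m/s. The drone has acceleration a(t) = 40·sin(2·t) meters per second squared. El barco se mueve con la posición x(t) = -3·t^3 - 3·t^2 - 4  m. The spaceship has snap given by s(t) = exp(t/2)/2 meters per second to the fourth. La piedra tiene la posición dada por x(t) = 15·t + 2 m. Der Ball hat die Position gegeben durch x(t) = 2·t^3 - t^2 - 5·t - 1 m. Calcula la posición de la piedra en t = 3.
Tenemos la posición x(t) = 15·t + 2. Sustituyendo t = 3: x(3) = 47.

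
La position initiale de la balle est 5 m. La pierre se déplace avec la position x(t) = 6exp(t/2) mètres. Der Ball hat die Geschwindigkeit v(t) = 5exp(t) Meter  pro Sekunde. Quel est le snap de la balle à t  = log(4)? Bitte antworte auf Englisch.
To solve this, we need to take 3 derivatives of our velocity equation v(t) = 5·exp(t). The derivative of velocity gives acceleration: a(t) = 5·exp(t). Differentiating acceleration, we get jerk: j(t) = 5·exp(t). Taking d/dt of j(t), we find s(t) = 5·exp(t). Using s(t) = 5·exp(t) and substituting t = log(4), we find s = 20.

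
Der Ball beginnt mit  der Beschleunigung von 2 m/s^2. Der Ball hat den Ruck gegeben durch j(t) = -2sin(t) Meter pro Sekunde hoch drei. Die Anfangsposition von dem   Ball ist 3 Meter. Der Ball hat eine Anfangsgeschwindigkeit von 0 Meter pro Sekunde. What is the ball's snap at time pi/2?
Starting from jerk j(t) = -2·sin(t), we take 1 derivative. The derivative of jerk gives snap: s(t) = -2·cos(t). Using s(t) = -2·cos(t) and substituting t = pi/2, we find s = 0.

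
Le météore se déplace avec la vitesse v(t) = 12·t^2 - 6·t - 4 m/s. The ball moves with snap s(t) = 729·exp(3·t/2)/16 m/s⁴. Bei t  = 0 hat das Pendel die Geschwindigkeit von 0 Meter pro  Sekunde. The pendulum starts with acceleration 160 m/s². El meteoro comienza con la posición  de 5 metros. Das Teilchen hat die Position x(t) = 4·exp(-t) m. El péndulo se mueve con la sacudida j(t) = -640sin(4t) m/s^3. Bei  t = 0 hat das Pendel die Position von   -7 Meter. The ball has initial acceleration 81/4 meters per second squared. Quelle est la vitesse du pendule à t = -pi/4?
En partant du jerk j(t) = -640·sin(4·t), nous prenons 2 primitives. L'intégrale du jerk est l'accélération. En utilisant a(0) = 160, nous obtenons a(t) = 160·cos(4·t). La primitive de l'accélération est la vitesse. En utilisant v(0) = 0, nous obtenons v(t) = 40·sin(4·t). En utilisant v(t) = 40·sin(4·t) et en substituant t = -pi/4, nous trouvons v = 0.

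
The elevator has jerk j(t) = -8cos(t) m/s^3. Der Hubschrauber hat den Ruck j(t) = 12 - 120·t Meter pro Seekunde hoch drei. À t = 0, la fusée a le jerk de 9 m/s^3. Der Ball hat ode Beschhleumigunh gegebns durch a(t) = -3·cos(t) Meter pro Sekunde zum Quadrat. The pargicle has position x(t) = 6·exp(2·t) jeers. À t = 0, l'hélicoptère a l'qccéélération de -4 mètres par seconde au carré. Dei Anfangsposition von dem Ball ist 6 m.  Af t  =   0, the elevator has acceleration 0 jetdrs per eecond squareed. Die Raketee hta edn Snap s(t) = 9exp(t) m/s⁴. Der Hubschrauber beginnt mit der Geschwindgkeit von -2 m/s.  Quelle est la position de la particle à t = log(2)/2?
Nous avons la position x(t) = 6·exp(2·t). En substituant t = log(2)/2: x(log(2)/2) = 12.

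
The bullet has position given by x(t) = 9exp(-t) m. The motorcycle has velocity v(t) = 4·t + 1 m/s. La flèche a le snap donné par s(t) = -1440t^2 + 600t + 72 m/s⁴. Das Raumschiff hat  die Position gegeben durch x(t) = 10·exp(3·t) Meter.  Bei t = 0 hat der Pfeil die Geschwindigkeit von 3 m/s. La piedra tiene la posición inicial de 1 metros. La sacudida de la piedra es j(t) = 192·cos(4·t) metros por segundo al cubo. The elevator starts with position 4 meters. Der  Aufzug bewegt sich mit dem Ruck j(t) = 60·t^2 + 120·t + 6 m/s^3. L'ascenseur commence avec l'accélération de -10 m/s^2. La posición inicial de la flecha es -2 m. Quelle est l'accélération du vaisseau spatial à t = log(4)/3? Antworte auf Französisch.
Pour résoudre ceci, nous devons prendre 2 dérivées de notre équation de la position x(t) = 10·exp(3·t). En prenant d/dt de x(t), nous trouvons v(t) = 30·exp(3·t). En dérivant la vitesse, nous obtenons l'accélération: a(t) = 90·exp(3·t). De l'équation de l'accélération a(t) = 90·exp(3·t), nous substituons t = log(4)/3 pour obtenir a = 360.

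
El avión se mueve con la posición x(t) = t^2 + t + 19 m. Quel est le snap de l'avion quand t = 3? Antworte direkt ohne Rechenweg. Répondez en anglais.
At t = 3, s = 0.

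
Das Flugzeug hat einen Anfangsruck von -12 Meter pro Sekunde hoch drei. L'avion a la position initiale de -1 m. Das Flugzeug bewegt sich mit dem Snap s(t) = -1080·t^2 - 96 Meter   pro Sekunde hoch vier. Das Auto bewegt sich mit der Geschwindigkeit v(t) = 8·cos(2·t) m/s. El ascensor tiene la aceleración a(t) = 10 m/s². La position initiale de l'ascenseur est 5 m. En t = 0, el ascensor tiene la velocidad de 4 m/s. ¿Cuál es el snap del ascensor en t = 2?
Para resolver esto, necesitamos tomar 2 derivadas de nuestra ecuación de la aceleración a(t) = 10. Tomando d/dt de a(t), encontramos j(t) = 0. Tomando d/dt de j(t), encontramos s(t) = 0. Usando s(t) = 0 y sustituyendo t = 2, encontramos s = 0.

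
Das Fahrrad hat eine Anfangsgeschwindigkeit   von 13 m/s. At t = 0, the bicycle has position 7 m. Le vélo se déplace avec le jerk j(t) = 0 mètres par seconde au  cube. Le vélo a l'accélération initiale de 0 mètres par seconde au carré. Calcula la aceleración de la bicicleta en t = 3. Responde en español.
Partiendo de la sacudida j(t) = 0, tomamos 1 antiderivada. La antiderivada de la sacudida es la aceleración. Usando a(0) = 0, obtenemos a(t) = 0. De la ecuación de la aceleración a(t) = 0, sustituimos t = 3 para obtener a = 0.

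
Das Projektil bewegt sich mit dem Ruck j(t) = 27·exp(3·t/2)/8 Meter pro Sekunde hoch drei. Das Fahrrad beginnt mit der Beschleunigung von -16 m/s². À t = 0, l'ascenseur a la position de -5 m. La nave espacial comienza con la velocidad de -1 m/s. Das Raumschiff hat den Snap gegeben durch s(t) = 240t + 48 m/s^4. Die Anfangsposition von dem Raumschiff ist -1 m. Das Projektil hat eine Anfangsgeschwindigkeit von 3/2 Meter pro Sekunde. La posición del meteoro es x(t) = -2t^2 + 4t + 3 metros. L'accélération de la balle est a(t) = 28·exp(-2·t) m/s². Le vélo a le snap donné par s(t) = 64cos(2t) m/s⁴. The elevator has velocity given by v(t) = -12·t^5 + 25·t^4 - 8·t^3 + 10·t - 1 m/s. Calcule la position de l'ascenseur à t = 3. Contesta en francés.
Nous devons intégrer notre équation de la vitesse v(t) = -12·t^5 + 25·t^4 - 8·t^3 + 10·t - 1 1 fois. L'intégrale de la vitesse est la position. En utilisant x(0) = -5, nous obtenons x(t) = -2·t^6 + 5·t^5 - 2·t^4 + 5·t^2 - t - 5. Nous avons la position x(t) = -2·t^6 + 5·t^5 - 2·t^4 + 5·t^2 - t - 5. En substituant t = 3: x(3) = -368.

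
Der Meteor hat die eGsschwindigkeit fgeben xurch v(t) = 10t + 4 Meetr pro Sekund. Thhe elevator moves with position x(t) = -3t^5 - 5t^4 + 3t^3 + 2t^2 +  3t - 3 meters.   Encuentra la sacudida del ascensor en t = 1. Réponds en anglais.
Starting from position x(t) = -3·t^5 - 5·t^4 + 3·t^3 + 2·t^2 + 3·t - 3, we take 3 derivatives. The derivative of position gives velocity: v(t) = -15·t^4 - 20·t^3 + 9·t^2 + 4·t + 3. Taking d/dt of v(t), we find a(t) = -60·t^3 - 60·t^2 + 18·t + 4. Taking d/dt of a(t), we find j(t) = -180·t^2 - 120·t + 18. From the given jerk equation j(t) = -180·t^2 - 120·t + 18, we substitute t = 1 to get j = -282.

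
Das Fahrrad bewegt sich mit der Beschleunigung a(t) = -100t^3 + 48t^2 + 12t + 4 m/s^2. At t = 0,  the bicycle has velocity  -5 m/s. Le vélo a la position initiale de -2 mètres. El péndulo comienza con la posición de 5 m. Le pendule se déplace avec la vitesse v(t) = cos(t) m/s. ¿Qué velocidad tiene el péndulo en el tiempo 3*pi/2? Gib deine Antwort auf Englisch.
We have velocity v(t) = cos(t). Substituting t = 3*pi/2: v(3*pi/2) = 0.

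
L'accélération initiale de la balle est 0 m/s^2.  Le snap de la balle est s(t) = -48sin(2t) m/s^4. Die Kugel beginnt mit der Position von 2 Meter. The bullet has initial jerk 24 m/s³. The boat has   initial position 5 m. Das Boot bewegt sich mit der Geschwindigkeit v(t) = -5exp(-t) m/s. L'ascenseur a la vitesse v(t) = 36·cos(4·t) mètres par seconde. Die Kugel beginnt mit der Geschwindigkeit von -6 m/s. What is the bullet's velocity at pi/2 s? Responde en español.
Para resolver esto, necesitamos tomar 3 integrales de nuestra ecuación del snap s(t) = -48·sin(2·t). La integral del snap, con j(0) = 24, da la sacudida: j(t) = 24·cos(2·t). La integral de la sacudida es la aceleración. Usando a(0) = 0, obtenemos a(t) = 12·sin(2·t). La antiderivada de la aceleración es la velocidad. Usando v(0) = -6, obtenemos v(t) = -6·cos(2·t). Usando v(t) = -6·cos(2·t) y sustituyendo t = pi/2, encontramos v = 6.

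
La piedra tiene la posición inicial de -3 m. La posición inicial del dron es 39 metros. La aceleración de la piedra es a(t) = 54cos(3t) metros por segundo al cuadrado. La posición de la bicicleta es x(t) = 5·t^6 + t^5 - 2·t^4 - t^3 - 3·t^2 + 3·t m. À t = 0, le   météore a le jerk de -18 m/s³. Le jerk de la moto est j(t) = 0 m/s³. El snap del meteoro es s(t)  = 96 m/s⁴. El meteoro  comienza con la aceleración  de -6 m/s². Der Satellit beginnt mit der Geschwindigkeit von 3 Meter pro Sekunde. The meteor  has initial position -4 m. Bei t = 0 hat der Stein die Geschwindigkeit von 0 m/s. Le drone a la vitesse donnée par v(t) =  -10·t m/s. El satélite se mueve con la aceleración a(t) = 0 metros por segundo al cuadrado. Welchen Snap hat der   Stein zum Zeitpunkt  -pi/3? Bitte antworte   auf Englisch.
We must differentiate our acceleration equation a(t) = 54·cos(3·t) 2 times. Differentiating acceleration, we get jerk: j(t) = -162·sin(3·t). Taking d/dt of j(t), we find s(t) = -486·cos(3·t). We have snap s(t) = -486·cos(3·t). Substituting t = -pi/3: s(-pi/3) = 486.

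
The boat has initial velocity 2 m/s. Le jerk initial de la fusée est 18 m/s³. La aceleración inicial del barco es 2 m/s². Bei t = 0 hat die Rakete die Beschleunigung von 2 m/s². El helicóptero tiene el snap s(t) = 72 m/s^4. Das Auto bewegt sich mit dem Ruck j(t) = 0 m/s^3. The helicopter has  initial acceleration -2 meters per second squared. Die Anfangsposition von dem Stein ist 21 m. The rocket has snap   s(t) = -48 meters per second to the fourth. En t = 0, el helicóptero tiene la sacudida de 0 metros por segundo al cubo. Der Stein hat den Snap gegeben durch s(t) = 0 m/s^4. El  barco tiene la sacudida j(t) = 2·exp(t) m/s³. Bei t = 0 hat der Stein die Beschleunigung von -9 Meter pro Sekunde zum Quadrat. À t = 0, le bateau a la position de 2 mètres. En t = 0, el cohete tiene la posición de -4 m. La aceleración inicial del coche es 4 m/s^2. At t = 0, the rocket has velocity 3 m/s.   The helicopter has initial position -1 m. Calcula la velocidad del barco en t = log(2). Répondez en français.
Nous devons trouver l'intégrale de notre équation du jerk j(t) = 2·exp(t) 2 fois. En intégrant le jerk et en utilisant la condition initiale a(0) = 2, nous obtenons a(t) = 2·exp(t). La primitive de l'accélération est la vitesse. En utilisant v(0) = 2, nous obtenons v(t) = 2·exp(t). En utilisant v(t) = 2·exp(t) et en substituant t = log(2), nous trouvons v = 4.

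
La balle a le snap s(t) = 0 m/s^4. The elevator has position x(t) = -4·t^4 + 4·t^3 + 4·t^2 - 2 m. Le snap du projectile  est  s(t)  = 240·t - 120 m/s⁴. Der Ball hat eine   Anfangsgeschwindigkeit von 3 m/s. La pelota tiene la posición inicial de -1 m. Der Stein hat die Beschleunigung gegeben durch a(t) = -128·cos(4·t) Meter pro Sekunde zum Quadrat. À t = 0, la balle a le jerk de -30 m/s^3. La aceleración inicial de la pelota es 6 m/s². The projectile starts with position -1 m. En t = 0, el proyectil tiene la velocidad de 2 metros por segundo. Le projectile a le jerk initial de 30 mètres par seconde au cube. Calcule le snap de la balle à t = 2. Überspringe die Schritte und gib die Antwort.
À t = 2, s = 0.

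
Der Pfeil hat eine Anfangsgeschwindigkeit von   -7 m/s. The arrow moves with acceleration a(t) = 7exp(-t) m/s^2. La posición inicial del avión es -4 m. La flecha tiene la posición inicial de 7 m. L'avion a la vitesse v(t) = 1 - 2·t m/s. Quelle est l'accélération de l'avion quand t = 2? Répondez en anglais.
To solve this, we need to take 1 derivative of our velocity equation v(t) = 1 - 2·t. Taking d/dt of v(t), we find a(t) = -2. We have acceleration a(t) = -2. Substituting t = 2: a(2) = -2.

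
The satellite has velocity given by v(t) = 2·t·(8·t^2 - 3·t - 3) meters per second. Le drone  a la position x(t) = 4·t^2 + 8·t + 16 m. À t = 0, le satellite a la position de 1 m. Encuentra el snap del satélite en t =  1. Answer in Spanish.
Partiendo de la velocidad v(t) = 2·t·(8·t^2 - 3·t - 3), tomamos 3 derivadas. La derivada de la velocidad da la aceleración: a(t) = 16·t^2 + 2·t·(16·t - 3) - 6·t - 6. Tomando d/dt de a(t), encontramos j(t) = 96·t - 12. Derivando la sacudida, obtenemos el snap: s(t) = 96. Tenemos el snap s(t) = 96. Sustituyendo t = 1: s(1) = 96.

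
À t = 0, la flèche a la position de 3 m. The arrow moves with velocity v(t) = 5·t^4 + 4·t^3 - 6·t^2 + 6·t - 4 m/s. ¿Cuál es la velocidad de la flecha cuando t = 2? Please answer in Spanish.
Usando v(t) = 5·t^4 + 4·t^3 - 6·t^2 + 6·t - 4 y sustituyendo t = 2, encontramos v = 96.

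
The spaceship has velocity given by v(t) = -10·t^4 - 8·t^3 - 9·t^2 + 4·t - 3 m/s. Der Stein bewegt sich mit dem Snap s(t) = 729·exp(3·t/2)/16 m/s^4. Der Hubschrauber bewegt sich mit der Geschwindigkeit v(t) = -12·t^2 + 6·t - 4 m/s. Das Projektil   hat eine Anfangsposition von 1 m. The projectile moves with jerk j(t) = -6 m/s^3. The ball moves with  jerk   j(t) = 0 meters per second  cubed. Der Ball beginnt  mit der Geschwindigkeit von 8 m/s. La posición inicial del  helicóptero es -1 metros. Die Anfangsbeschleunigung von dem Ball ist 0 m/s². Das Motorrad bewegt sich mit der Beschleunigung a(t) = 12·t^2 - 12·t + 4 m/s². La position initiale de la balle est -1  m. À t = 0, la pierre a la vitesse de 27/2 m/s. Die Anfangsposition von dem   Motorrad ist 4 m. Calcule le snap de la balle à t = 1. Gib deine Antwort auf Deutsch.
Um dies zu lösen, müssen wir 1 Ableitung unserer Gleichung für den Ruck j(t) = 0 nehmen. Durch Ableiten von dem Ruck erhalten wir den Snap: s(t) = 0. Mit s(t) = 0 und Einsetzen von t = 1, finden wir s = 0.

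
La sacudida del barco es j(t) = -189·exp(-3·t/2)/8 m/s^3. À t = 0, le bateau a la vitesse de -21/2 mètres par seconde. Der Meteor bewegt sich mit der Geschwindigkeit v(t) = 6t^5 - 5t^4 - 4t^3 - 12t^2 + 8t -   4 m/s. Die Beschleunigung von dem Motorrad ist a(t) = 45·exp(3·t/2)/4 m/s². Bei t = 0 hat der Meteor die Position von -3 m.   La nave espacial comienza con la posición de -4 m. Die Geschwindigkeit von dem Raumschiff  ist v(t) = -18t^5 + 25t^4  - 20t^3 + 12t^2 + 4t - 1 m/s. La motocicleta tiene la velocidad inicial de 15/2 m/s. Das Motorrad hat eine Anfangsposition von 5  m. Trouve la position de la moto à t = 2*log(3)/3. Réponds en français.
Pour résoudre ceci, nous devons prendre 2 primitives de notre équation de l'accélération a(t) = 45·exp(3·t/2)/4. L'intégrale de l'accélération est la vitesse. En utilisant v(0) = 15/2, nous obtenons v(t) = 15·exp(3·t/2)/2. La primitive de la vitesse, avec x(0) = 5, donne la position: x(t) = 5·exp(3·t/2). De l'équation de la position x(t) = 5·exp(3·t/2), nous substituons t = 2*log(3)/3 pour obtenir x = 15.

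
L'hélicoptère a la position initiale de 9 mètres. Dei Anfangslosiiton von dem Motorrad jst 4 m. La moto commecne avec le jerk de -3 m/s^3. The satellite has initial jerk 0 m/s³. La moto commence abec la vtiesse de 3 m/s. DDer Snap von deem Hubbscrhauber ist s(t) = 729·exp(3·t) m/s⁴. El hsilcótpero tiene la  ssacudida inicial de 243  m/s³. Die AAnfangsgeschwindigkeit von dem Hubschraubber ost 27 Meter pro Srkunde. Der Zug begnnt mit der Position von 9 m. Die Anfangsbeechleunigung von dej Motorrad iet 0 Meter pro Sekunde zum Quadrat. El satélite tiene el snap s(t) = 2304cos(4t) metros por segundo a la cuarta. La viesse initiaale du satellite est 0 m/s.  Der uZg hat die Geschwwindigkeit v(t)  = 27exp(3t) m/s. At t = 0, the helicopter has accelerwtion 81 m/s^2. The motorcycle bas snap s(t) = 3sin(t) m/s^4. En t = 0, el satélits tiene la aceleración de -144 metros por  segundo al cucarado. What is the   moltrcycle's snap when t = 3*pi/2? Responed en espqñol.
Tenemos el snap s(t) = 3·sin(t). Sustituyendo t = 3*pi/2: s(3*pi/2) = -3.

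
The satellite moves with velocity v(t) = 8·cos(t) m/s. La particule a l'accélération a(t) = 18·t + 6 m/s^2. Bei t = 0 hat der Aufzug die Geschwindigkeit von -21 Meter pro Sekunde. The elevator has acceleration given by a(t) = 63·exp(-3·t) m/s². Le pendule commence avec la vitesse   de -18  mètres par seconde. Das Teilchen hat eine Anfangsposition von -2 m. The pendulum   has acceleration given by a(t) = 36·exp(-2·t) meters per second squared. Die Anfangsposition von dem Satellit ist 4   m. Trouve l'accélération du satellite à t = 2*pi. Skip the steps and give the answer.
L'accélération à t = 2*pi est a = 0.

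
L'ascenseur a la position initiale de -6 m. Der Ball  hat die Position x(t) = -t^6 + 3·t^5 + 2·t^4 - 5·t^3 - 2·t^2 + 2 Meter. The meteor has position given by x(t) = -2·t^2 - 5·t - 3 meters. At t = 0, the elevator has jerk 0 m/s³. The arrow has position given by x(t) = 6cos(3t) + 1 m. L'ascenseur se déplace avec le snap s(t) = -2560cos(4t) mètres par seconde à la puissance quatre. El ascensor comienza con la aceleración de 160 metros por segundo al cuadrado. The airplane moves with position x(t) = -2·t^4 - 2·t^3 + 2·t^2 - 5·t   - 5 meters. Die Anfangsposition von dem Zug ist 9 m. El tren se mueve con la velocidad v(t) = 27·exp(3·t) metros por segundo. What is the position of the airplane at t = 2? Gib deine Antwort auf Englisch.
From the given position equation x(t) = -2·t^4 - 2·t^3 + 2·t^2 - 5·t - 5, we substitute t = 2 to get x = -55.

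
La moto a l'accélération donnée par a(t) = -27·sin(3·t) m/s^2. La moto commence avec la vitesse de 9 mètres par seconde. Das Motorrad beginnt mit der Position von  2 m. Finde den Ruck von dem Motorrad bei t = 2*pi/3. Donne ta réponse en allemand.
Um dies zu lösen, müssen wir 1 Ableitung unserer Gleichung für die Beschleunigung a(t) = -27·sin(3·t) nehmen. Durch Ableiten von der Beschleunigung erhalten wir den Ruck: j(t) = -81·cos(3·t). Mit j(t) = -81·cos(3·t) und Einsetzen von t = 2*pi/3, finden wir j = -81.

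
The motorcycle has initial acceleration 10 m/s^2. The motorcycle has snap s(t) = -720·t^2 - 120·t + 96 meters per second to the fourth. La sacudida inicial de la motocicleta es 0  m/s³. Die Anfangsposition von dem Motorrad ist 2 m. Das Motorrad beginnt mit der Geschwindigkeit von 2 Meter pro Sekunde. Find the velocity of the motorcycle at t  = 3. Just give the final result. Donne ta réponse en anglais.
The velocity at t = 3 is v = -2857.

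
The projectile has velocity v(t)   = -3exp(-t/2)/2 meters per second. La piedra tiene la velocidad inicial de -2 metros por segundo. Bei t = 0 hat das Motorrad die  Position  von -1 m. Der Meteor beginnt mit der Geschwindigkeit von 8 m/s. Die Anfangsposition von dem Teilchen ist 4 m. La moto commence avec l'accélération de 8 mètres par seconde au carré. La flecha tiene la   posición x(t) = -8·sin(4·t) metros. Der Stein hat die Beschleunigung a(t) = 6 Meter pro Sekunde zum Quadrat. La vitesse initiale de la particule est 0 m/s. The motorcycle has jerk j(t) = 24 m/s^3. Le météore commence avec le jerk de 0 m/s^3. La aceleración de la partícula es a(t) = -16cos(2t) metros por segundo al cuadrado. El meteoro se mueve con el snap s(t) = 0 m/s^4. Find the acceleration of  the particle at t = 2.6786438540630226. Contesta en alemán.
Wir haben die Beschleunigung a(t) = -16·cos(2·t). Durch Einsetzen von t = 2.6786438540630226: a(2.6786438540630226) = -9.61788014068691.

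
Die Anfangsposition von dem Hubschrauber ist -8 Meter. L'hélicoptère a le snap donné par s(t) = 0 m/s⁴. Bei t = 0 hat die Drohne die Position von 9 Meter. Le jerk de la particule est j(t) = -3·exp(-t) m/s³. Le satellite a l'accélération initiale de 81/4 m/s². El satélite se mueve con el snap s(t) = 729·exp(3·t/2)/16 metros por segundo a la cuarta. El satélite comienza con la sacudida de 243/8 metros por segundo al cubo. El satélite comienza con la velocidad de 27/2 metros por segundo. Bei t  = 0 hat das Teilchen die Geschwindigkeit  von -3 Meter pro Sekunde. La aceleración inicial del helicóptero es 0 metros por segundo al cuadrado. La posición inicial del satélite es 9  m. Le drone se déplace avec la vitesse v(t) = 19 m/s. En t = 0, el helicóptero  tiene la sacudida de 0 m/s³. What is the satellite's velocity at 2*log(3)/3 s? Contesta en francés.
Pour résoudre ceci, nous devons prendre 3 intégrales de notre équation du snap s(t) = 729·exp(3·t/2)/16. L'intégrale du snap est le jerk. En utilisant j(0) = 243/8, nous obtenons j(t) = 243·exp(3·t/2)/8. L'intégrale du jerk est l'accélération. En utilisant a(0) = 81/4, nous obtenons a(t) = 81·exp(3·t/2)/4. La primitive de l'accélération, avec v(0) = 27/2, donne la vitesse: v(t) = 27·exp(3·t/2)/2. De l'équation de la vitesse v(t) = 27·exp(3·t/2)/2, nous substituons t = 2*log(3)/3 pour obtenir v = 81/2.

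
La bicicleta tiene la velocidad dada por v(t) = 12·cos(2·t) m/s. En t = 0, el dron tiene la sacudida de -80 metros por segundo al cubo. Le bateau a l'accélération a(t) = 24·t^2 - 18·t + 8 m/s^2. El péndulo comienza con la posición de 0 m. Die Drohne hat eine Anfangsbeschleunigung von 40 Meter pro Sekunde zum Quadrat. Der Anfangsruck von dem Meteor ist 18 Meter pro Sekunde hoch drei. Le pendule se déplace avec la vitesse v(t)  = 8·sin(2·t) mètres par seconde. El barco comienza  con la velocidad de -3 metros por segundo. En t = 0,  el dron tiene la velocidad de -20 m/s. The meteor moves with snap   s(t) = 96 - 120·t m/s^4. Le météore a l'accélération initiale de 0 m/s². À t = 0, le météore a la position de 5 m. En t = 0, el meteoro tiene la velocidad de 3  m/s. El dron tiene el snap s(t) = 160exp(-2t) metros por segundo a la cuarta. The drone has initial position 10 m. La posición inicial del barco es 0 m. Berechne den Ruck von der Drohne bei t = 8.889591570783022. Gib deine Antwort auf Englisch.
To find the answer, we compute 1 antiderivative of s(t) = 160·exp(-2·t). Integrating snap and using the initial condition j(0) = -80, we get j(t) = -80·exp(-2·t). We have jerk j(t) = -80·exp(-2·t). Substituting t = 8.889591570783022: j(8.889591570783022) = -0.00000151945854510670.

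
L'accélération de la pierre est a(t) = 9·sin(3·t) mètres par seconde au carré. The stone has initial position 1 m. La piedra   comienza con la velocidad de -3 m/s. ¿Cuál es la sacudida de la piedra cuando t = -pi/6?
Debemos derivar nuestra ecuación de la aceleración a(t) = 9·sin(3·t) 1 vez. Tomando d/dt de a(t), encontramos j(t) = 27·cos(3·t). Tenemos la sacudida j(t) = 27·cos(3·t). Sustituyendo t = -pi/6: j(-pi/6) = 0.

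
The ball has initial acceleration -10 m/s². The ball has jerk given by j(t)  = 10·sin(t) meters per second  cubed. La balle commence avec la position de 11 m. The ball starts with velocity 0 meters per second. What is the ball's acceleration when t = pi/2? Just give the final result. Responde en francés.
L'accélération à t = pi/2 est a = 0.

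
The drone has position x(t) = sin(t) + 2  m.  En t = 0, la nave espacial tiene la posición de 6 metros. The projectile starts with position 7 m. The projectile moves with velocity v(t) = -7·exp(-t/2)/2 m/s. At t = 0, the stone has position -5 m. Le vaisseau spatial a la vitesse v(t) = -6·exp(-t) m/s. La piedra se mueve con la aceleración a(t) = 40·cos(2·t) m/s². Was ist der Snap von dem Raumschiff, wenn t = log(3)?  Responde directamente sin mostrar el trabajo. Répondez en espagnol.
El snap en t = log(3) es s = 2.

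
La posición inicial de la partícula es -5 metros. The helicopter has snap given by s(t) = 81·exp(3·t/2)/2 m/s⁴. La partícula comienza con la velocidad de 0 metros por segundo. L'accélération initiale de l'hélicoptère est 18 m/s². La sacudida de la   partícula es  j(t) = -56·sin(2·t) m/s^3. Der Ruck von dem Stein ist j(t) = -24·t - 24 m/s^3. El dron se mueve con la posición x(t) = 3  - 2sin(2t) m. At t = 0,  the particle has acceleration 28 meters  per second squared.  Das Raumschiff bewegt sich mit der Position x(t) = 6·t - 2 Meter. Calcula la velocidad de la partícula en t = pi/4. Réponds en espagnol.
Necesitamos integrar nuestra ecuación de la sacudida j(t) = -56·sin(2·t) 2 veces. Tomando ∫j(t)dt y aplicando a(0) = 28, encontramos a(t) = 28·cos(2·t). Integrando la aceleración y usando la condición inicial v(0) = 0, obtenemos v(t) = 14·sin(2·t). Usando v(t) = 14·sin(2·t) y sustituyendo t = pi/4, encontramos v = 14.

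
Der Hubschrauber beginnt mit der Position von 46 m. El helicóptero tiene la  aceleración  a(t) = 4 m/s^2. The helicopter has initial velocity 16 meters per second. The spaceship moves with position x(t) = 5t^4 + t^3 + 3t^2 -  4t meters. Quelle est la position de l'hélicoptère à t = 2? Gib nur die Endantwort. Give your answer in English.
At t = 2, x = 86.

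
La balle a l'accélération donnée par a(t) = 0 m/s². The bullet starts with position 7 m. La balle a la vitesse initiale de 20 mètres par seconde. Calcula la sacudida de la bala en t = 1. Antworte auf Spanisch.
Debemos derivar nuestra ecuación de la aceleración a(t) = 0 1 vez. Derivando la aceleración, obtenemos la sacudida: j(t) = 0. De la ecuación de la sacudida j(t) = 0, sustituimos t = 1 para obtener j = 0.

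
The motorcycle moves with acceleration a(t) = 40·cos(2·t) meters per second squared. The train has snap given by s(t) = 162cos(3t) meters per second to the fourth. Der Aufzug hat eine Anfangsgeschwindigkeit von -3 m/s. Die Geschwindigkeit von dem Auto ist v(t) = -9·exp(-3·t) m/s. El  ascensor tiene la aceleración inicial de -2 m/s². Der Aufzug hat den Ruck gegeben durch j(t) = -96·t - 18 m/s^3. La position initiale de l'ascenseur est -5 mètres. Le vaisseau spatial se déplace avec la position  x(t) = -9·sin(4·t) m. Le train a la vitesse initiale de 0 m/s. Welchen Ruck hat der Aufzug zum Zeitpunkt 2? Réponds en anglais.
Using j(t) = -96·t - 18 and substituting t = 2, we find j = -210.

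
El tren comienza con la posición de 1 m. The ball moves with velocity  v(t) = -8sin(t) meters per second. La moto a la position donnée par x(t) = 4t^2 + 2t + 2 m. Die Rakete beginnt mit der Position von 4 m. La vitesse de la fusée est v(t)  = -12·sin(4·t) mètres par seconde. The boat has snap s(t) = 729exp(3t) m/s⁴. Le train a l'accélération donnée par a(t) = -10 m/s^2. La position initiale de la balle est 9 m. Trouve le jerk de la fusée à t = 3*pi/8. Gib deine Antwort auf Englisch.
Starting from velocity v(t) = -12·sin(4·t), we take 2 derivatives. The derivative of velocity gives acceleration: a(t) = -48·cos(4·t). The derivative of acceleration gives jerk: j(t) = 192·sin(4·t). Using j(t) = 192·sin(4·t) and substituting t = 3*pi/8, we find j = -192.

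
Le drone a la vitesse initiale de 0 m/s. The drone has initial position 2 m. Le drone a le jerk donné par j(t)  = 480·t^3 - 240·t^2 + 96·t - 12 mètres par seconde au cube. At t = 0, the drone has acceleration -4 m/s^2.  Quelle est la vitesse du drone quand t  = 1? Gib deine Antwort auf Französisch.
En partant du jerk j(t) = 480·t^3 - 240·t^2 + 96·t - 12, nous prenons 2 primitives. La primitive du jerk, avec a(0) = -4, donne l'accélération: a(t) = 120·t^4 - 80·t^3 + 48·t^2 - 12·t - 4. L'intégrale de l'accélération, avec v(0) = 0, donne la vitesse: v(t) = 2·t·(12·t^4 - 10·t^3 + 8·t^2 - 3·t - 2). De l'équation de la vitesse v(t) = 2·t·(12·t^4 - 10·t^3 + 8·t^2 - 3·t - 2), nous substituons t = 1 pour obtenir v = 10.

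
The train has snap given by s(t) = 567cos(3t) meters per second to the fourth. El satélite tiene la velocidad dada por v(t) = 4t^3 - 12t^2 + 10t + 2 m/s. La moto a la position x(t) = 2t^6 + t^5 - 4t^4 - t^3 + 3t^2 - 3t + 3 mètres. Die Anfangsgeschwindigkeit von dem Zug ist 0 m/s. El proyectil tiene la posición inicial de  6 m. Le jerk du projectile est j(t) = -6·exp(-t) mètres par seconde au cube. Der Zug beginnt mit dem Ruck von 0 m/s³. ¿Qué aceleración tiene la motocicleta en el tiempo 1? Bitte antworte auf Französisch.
Pour résoudre ceci, nous devons prendre 2 dérivées de notre équation de la position x(t) = 2·t^6 + t^5 - 4·t^4 - t^3 + 3·t^2 - 3·t + 3. La dérivée de la position donne la vitesse: v(t) = 12·t^5 + 5·t^4 - 16·t^3 - 3·t^2 + 6·t - 3. En prenant d/dt de v(t), nous trouvons a(t) = 60·t^4 + 20·t^3 - 48·t^2 - 6·t + 6. En utilisant a(t) = 60·t^4 + 20·t^3 - 48·t^2 - 6·t + 6 et en substituant t = 1, nous trouvons a = 32.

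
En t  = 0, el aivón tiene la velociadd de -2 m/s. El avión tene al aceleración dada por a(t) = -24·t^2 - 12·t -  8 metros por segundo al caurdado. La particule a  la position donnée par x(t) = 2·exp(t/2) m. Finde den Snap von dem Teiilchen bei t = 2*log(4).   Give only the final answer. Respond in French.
Le snap à t = 2*log(4) est s = 1/2.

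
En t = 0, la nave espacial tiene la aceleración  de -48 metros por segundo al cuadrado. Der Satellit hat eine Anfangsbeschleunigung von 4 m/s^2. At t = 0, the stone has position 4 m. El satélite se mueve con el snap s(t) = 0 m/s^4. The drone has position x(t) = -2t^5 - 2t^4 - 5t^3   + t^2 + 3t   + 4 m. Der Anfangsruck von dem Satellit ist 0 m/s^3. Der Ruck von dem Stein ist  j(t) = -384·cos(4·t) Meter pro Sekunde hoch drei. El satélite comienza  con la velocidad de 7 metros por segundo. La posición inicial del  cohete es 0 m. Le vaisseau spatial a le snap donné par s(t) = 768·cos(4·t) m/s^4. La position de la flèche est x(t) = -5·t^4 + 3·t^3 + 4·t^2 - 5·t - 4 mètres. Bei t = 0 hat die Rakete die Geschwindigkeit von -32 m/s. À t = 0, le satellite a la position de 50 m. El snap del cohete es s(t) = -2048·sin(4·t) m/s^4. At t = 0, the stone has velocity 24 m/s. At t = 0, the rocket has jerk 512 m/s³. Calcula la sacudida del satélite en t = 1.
Partiendo del snap s(t) = 0, tomamos 1 antiderivada. La antiderivada del snap, con j(0) = 0, da la sacudida: j(t) = 0. Tenemos la sacudida j(t) = 0. Sustituyendo t = 1: j(1) = 0.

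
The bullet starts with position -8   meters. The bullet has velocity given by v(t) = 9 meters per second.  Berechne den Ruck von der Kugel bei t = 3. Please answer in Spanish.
Debemos derivar nuestra ecuación de la velocidad v(t) = 9 2 veces. Tomando d/dt de v(t), encontramos a(t) = 0. La derivada de la aceleración da la sacudida: j(t) = 0. Tenemos la sacudida j(t) = 0. Sustituyendo t = 3: j(3) = 0.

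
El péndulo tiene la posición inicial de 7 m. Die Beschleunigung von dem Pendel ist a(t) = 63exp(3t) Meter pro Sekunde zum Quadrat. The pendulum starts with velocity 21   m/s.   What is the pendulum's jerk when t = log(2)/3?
We must differentiate our acceleration equation a(t) = 63·exp(3·t) 1 time. Taking d/dt of a(t), we find j(t) = 189·exp(3·t). We have jerk j(t) = 189·exp(3·t). Substituting t = log(2)/3: j(log(2)/3) = 378.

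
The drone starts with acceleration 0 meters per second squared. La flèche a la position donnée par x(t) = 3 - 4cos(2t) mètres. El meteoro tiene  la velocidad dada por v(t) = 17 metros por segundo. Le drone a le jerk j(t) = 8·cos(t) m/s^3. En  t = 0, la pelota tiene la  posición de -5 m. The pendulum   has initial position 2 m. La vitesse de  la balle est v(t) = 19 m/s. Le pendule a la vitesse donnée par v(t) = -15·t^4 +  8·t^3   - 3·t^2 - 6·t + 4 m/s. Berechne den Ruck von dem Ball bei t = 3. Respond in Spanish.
Partiendo de la velocidad v(t) = 19, tomamos 2 derivadas. Derivando la velocidad, obtenemos la aceleración: a(t) = 0. Tomando d/dt de a(t), encontramos j(t) = 0. De la ecuación de la sacudida j(t) = 0, sustituimos t = 3 para obtener j = 0.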